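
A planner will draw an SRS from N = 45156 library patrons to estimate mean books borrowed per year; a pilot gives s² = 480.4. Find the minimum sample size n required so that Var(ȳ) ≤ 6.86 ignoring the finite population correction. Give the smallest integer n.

71

Without fpc, n₀ = s²/D = 480.4/6.86 = 70.0292.
Rounding up, n = 71.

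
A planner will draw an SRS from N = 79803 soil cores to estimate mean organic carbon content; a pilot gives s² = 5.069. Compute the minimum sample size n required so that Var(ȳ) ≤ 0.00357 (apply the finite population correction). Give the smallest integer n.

1396

Without fpc, n₀ = s²/D = 5.069/0.00357 = 1419.8880.
With fpc, (1 − n/N)·s²/n ≤ D requires n ≥ n₀/(1 + n₀/N) = 1419.8880/(1 + 1419.8880/79803) = 1395.0664.
Rounding up, n = 1396.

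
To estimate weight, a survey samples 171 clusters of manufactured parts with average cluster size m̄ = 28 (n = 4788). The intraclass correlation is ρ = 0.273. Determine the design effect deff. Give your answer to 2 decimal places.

8.37

deff = 1 + (28 − 1)·0.273 = 1 + 7.371 = 8.371.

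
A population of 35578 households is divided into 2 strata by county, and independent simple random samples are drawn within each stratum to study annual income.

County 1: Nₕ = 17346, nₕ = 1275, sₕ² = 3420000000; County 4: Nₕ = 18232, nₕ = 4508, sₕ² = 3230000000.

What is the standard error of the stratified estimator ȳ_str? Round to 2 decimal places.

Var(ȳ_str) = Σₕ Wₕ²(1 − fₕ)sₕ²/nₕ with Wₕ = Nₕ/N, N = 35578.
County 1: Wₕ = 0.48754849; term = 0.48754849²·(1 − 0.07350398)·3420000000/1275 = 590738.26.
County 4: Wₕ = 0.51245151; term = 0.51245151²·(1 − 0.24725757)·3230000000/4508 = 141635.
Sum = 732373.26.
SE = √(732373.26) = 855.79.

855.79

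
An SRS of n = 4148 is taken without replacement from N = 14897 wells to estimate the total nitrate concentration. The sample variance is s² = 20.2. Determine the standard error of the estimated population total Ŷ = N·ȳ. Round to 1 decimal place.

883.1

Var(Ŷ) = N²·Var(ȳ) = N²·(1 − n/N)·s²/n.
f = 4148/14897 = 0.27844532; Var(ȳ) = 0.72155468·20.2/4148 = 0.0035138391.
Var(Ŷ) = 14897² · 0.0035138391 = 779793.31.
SE(Ŷ) = √(779793.31) = 883.1.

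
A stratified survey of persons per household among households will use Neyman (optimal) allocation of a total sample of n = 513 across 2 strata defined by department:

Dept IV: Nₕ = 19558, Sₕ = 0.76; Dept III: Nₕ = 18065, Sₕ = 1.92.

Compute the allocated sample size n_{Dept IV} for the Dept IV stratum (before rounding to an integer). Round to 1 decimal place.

153.9

Neyman allocation: nₕ = n·NₕSₕ / Σⱼ NⱼSⱼ.
Σ NⱼSⱼ = 19558·0.76 + 18065·1.92 = 49548.88.
n_{Dept IV} = 513·19558·0.76 / 49548.88 = 153.9.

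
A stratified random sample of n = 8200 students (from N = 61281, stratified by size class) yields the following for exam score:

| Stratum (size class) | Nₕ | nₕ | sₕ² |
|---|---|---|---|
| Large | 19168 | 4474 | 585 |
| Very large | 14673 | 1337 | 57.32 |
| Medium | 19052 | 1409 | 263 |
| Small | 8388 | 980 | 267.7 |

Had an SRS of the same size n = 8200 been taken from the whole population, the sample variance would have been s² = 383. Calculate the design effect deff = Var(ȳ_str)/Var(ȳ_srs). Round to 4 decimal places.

Var(ȳ_str) = Σ Wₕ²(1−fₕ)sₕ²/nₕ with Wₕ = Nₕ/61281:
  Large: (19168/61281)²·(1−4474/19168)·585/4474 = 0.0098067484
  Very large: (14673/61281)²·(1−1337/14673)·57.32/1337 = 0.0022339199
  Medium: (19052/61281)²·(1−1409/19052)·263/1409 = 0.016707292
  Small: (8388/61281)²·(1−980/8388)·267.7/980 = 0.0045199123
  → Var(ȳ_str) = 0.033267873.
Var(ȳ_srs) = (1 − 8200/61281)·383/8200 = 0.040457419.
deff = 0.033267873 / 0.040457419 = 0.8223.

0.8223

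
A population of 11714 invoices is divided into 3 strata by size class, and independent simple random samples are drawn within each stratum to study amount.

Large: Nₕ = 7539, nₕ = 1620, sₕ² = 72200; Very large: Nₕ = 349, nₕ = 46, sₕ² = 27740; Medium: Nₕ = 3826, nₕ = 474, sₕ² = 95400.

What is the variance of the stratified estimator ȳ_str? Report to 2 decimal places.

Var(ȳ_str) = Σₕ Wₕ²(1 − fₕ)sₕ²/nₕ with Wₕ = Nₕ/N, N = 11714.
Large: Wₕ = 0.64358887; term = 0.64358887²·(1 − 0.21488261)·72200/1620 = 14.493518.
Very large: Wₕ = 0.02979341; term = 0.02979341²·(1 − 0.13180516)·27740/46 = 0.46473592.
Medium: Wₕ = 0.32661772; term = 0.32661772²·(1 − 0.12388918)·95400/474 = 18.810856.
Sum = 33.76911.

33.77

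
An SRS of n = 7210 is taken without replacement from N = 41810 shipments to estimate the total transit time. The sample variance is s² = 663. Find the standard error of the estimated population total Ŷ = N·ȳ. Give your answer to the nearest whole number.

11534

Var(Ŷ) = N²·Var(ȳ) = N²·(1 − n/N)·s²/n.
f = 7210/41810 = 0.17244678; Var(ȳ) = 0.82755322·663/7210 = 0.076098167.
Var(Ŷ) = 41810² · 0.076098167 = 1.3302539 × 10^8.
SE(Ŷ) = √(1.3302539 × 10^8) = 11534.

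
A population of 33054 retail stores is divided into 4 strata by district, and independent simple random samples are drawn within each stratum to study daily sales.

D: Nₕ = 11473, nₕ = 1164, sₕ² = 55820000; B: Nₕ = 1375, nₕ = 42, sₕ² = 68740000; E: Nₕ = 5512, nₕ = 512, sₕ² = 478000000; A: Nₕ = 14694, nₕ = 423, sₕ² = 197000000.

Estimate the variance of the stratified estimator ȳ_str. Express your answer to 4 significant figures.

120900

Var(ȳ_str) = Σₕ Wₕ²(1 − fₕ)sₕ²/nₕ with Wₕ = Nₕ/N, N = 33054.
D: Wₕ = 0.34709869; term = 0.34709869²·(1 − 0.10145559)·55820000/1164 = 5191.3743.
B: Wₕ = 0.04159860; term = 0.04159860²·(1 − 0.03054545)·68740000/42 = 2745.6491.
E: Wₕ = 0.16675743; term = 0.16675743²·(1 − 0.09288824)·478000000/512 = 23549.902.
A: Wₕ = 0.44454529; term = 0.44454529²·(1 − 0.02878726)·197000000/423 = 89386.566.
Sum = 120873.49.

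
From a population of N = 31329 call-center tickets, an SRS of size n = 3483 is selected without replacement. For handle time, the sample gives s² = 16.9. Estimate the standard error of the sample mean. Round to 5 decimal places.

Under SRS without replacement, Var(ȳ) = (1 − f)·s²/n with f = n/N = 3483/31329 = 0.11117495.
Var(ȳ) = (1 − 0.11117495)·16.9/3483 = 0.88882505·0.004852139 = 0.0043127027.
SE(ȳ) = √(0.0043127027) = 0.06567.

0.06567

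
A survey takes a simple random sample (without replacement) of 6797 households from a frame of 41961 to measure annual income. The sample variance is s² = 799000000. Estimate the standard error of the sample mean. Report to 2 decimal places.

Under SRS without replacement, Var(ȳ) = (1 − f)·s²/n with f = n/N = 6797/41961 = 0.16198375.
Var(ȳ) = (1 − 0.16198375)·799000000/6797 = 0.83801625·117551.86 = 98510.37.
SE(ȳ) = √(98510.37) = 313.86.

313.86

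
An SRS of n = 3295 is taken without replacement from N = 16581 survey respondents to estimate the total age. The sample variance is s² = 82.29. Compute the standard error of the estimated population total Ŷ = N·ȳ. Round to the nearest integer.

2346

Var(Ŷ) = N²·Var(ȳ) = N²·(1 − n/N)·s²/n.
f = 3295/16581 = 0.19872143; Var(ȳ) = 0.80127857·82.29/3295 = 0.020011294.
Var(Ŷ) = 16581² · 0.020011294 = 5.5016963 × 10^6.
SE(Ŷ) = √(5.5016963 × 10^6) = 2346.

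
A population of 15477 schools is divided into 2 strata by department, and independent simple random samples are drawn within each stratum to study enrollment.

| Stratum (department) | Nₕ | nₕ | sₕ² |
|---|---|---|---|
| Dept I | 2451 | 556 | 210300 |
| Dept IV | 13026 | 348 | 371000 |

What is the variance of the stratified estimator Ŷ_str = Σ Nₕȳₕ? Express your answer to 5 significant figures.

Var(Ŷ_str) = Σₕ Nₕ²(1 − fₕ)sₕ²/nₕ.
Dept I: 2451²·(1 − 556/2451)·210300/556 = 1.7567785 × 10^9.
Dept IV: 13026²·(1 − 348/13026)·371000/348 = 1.7605829 × 10^11.
Sum = 1.7781507 × 10^11.

1.7782 × 10^11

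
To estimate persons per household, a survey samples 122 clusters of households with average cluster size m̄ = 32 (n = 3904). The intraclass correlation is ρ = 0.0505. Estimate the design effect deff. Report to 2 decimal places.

2.57

deff = 1 + (32 − 1)·0.0505 = 1 + 1.5655 = 2.5655.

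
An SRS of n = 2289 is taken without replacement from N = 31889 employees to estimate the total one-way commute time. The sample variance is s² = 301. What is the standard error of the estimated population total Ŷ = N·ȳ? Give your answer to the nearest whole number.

11141

Var(Ŷ) = N²·Var(ȳ) = N²·(1 − n/N)·s²/n.
f = 2289/31889 = 0.07178024; Var(ȳ) = 0.92821976·301/2289 = 0.12205948.
Var(Ŷ) = 31889² · 0.12205948 = 1.241233 × 10^8.
SE(Ŷ) = √(1.241233 × 10^8) = 11141.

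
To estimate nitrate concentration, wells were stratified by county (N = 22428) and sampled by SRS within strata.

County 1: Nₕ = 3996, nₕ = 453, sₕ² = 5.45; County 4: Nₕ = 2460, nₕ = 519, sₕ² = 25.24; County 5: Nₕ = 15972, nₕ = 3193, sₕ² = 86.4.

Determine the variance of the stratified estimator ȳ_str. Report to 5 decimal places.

Var(ȳ_str) = Σₕ Wₕ²(1 − fₕ)sₕ²/nₕ with Wₕ = Nₕ/N, N = 22428.
County 1: Wₕ = 0.17817014; term = 0.17817014²·(1 − 0.11336336)·5.45/453 = 3.3862096 × 10^-4.
County 4: Wₕ = 0.10968432; term = 0.10968432²·(1 − 0.21097561)·25.24/519 = 4.6163799 × 10^-4.
County 5: Wₕ = 0.71214553; term = 0.71214553²·(1 − 0.19991235)·86.4/3193 = 0.010979686.
Sum = 0.011779945.

0.01178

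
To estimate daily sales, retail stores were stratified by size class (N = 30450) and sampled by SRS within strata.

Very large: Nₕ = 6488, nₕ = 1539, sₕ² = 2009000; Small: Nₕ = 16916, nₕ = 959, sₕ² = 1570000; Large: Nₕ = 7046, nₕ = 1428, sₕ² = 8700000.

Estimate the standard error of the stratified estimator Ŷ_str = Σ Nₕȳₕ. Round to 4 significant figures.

Var(Ŷ_str) = Σₕ Nₕ²(1 − fₕ)sₕ²/nₕ.
Very large: 6488²·(1 − 1539/6488)·2009000/1539 = 4.1915014 × 10^10.
Small: 16916²·(1 − 959/16916)·1570000/959 = 4.4190607 × 10^11.
Large: 7046²·(1 − 1428/7046)·8700000/1428 = 2.4116563 × 10^11.
Sum = 7.2498671 × 10^11.
SE = √(7.2498671 × 10^11) = 851500.

851500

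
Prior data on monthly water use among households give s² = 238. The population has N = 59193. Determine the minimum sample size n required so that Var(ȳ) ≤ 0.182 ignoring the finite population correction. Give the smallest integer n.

Without fpc, n₀ = s²/D = 238/0.182 = 1307.6923.
Rounding up, n = 1308.

1308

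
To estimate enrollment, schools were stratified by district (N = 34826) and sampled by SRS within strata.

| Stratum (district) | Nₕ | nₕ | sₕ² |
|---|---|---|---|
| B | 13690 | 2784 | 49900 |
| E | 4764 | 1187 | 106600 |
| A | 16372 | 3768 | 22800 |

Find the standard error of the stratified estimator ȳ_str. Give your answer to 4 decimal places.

Var(ȳ_str) = Σₕ Wₕ²(1 − fₕ)sₕ²/nₕ with Wₕ = Nₕ/N, N = 34826.
B: Wₕ = 0.39309711; term = 0.39309711²·(1 − 0.20336012)·49900/2784 = 2.2064448.
E: Wₕ = 0.13679435; term = 0.13679435²·(1 − 0.24916037)·106600/1187 = 1.2617984.
A: Wₕ = 0.47010854; term = 0.47010854²·(1 − 0.23014903)·22800/3768 = 1.0295013.
Sum = 4.4977445.
SE = √(4.4977445) = 2.1208.

2.1208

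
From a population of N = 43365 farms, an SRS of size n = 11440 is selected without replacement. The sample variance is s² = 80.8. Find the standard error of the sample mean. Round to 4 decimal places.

Under SRS without replacement, Var(ȳ) = (1 − f)·s²/n with f = n/N = 11440/43365 = 0.26380722.
Var(ȳ) = (1 − 0.26380722)·80.8/11440 = 0.73619278·0.0070629371 = 0.0051996833.
SE(ȳ) = √(0.0051996833) = 0.0721.

0.0721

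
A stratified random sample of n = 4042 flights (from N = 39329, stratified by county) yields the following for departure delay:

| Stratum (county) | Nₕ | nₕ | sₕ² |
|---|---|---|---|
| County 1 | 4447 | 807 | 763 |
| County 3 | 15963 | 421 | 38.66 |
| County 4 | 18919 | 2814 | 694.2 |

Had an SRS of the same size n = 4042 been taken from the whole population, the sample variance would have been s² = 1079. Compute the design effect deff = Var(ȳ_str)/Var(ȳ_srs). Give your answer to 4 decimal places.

Var(ȳ_str) = Σ Wₕ²(1−fₕ)sₕ²/nₕ with Wₕ = Nₕ/39329:
  County 1: (4447/39329)²·(1−807/4447)·763/807 = 0.0098944967
  County 3: (15963/39329)²·(1−421/15963)·38.66/421 = 0.014729071
  County 4: (18919/39329)²·(1−2814/18919)·694.2/2814 = 0.048595227
  → Var(ȳ_str) = 0.073218795.
Var(ȳ_srs) = (1 − 4042/39329)·1079/4042 = 0.23951183.
deff = 0.073218795 / 0.23951183 = 0.3057.

0.3057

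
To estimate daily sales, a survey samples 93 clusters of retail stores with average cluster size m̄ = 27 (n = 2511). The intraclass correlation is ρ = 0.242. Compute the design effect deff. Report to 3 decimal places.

deff = 1 + (27 − 1)·0.242 = 1 + 6.292 = 7.292.

7.292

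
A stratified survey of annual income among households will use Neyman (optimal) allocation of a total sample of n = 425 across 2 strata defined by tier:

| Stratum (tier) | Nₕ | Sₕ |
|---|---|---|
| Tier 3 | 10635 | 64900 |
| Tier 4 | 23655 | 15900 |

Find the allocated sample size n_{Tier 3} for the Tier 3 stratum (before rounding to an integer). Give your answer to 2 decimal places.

Neyman allocation: nₕ = n·NₕSₕ / Σⱼ NⱼSⱼ.
Σ NⱼSⱼ = 10635·64900 + 23655·15900 = 1.066326 × 10^9.
n_{Tier 3} = 425·10635·64900 / (1.066326 × 10^9) = 275.09.

275.09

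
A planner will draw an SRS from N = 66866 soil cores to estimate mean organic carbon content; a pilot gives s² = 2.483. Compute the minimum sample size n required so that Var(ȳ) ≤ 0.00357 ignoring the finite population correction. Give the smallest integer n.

696

Without fpc, n₀ = s²/D = 2.483/0.00357 = 695.5182.
Rounding up, n = 696.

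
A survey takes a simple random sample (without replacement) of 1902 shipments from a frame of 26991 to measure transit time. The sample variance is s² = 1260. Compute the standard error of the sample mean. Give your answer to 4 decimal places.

0.7847

Under SRS without replacement, Var(ȳ) = (1 − f)·s²/n with f = n/N = 1902/26991 = 0.07046793.
Var(ȳ) = (1 − 0.07046793)·1260/1902 = 0.92953207·0.66246057 = 0.61577834.
SE(ȳ) = √(0.61577834) = 0.7847.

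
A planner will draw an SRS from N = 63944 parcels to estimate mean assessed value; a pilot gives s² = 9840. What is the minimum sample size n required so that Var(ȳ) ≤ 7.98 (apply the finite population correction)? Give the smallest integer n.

Without fpc, n₀ = s²/D = 9840/7.98 = 1233.0827.
With fpc, (1 − n/N)·s²/n ≤ D requires n ≥ n₀/(1 + n₀/N) = 1233.0827/(1 + 1233.0827/63944) = 1209.7541.
Rounding up, n = 1210.

1210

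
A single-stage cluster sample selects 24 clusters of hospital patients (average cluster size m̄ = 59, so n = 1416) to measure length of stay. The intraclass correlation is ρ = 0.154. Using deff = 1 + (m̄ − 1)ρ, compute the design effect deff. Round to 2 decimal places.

9.93

deff = 1 + (59 − 1)·0.154 = 1 + 8.932 = 9.932.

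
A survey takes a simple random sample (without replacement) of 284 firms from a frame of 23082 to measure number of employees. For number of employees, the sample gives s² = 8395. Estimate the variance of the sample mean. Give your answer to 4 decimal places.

Under SRS without replacement, Var(ȳ) = (1 − f)·s²/n with f = n/N = 284/23082 = 0.01230396.
Var(ȳ) = (1 − 0.01230396)·8395/284 = 0.98769604·29.559859 = 29.196156.

29.1962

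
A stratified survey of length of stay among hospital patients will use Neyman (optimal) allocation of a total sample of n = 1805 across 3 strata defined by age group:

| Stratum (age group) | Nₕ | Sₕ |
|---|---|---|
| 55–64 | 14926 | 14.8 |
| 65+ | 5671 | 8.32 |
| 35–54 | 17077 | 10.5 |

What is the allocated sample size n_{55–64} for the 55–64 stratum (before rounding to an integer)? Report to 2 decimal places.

891.23

Neyman allocation: nₕ = n·NₕSₕ / Σⱼ NⱼSⱼ.
Σ NⱼSⱼ = 14926·14.8 + 5671·8.32 + 17077·10.5 = 447396.02.
n_{55–64} = 1805·14926·14.8 / 447396.02 = 891.23.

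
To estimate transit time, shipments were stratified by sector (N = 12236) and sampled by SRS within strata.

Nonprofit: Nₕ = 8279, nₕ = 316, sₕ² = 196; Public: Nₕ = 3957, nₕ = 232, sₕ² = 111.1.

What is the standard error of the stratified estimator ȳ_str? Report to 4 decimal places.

Var(ȳ_str) = Σₕ Wₕ²(1 − fₕ)sₕ²/nₕ with Wₕ = Nₕ/N, N = 12236.
Nonprofit: Wₕ = 0.67661000; term = 0.67661000²·(1 − 0.03816886)·196/316 = 0.27311443.
Public: Wₕ = 0.32339000; term = 0.32339000²·(1 − 0.05863028)·111.1/232 = 0.047145415.
Sum = 0.32025985.
SE = √(0.32025985) = 0.5659.

0.5659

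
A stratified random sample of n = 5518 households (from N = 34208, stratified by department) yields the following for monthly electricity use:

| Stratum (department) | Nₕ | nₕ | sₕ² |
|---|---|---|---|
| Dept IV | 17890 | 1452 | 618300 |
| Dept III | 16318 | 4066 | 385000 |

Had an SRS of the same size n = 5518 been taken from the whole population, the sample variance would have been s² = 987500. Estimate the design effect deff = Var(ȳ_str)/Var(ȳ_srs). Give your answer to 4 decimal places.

Var(ȳ_str) = Σ Wₕ²(1−fₕ)sₕ²/nₕ with Wₕ = Nₕ/34208:
  Dept IV: (17890/34208)²·(1−1452/17890)·618300/1452 = 107.01301
  Dept III: (16318/34208)²·(1−4066/16318)·385000/4066 = 16.177518
  → Var(ȳ_str) = 123.19053.
Var(ȳ_srs) = (1 − 5518/34208)·987500/5518 = 150.09225.
deff = 123.19053 / 150.09225 = 0.8208.

0.8208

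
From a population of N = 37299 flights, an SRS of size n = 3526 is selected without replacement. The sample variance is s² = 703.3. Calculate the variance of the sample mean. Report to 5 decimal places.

0.18061

Under SRS without replacement, Var(ȳ) = (1 − f)·s²/n with f = n/N = 3526/37299 = 0.09453337.
Var(ȳ) = (1 − 0.09453337)·703.3/3526 = 0.90546663·0.19946115 = 0.18060541.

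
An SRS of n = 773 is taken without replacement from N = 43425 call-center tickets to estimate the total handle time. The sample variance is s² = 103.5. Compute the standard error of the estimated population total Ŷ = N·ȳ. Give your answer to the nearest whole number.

Var(Ŷ) = N²·Var(ȳ) = N²·(1 − n/N)·s²/n.
f = 773/43425 = 0.01780081; Var(ȳ) = 0.98219919·103.5/773 = 0.1315105.
Var(Ŷ) = 43425² · 0.1315105 = 2.4799338 × 10^8.
SE(Ŷ) = √(2.4799338 × 10^8) = 15748.

15748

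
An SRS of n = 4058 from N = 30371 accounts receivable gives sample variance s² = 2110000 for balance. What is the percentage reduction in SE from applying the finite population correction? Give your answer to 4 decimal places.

f = n/N = 4058/30371 = 0.13361430.
SE_no-fpc = √(s²/n) = 22.802644; SE_fpc = √((1−f)s²/n) = 21.224665.
Ratio = √(1−f) = 0.93079842. Reduction = 100·(1 − 0.93079842) = 6.9202%.

6.9202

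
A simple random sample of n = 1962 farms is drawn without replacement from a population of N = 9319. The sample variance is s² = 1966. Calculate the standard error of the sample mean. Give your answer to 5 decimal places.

0.88942

Under SRS without replacement, Var(ȳ) = (1 − f)·s²/n with f = n/N = 1962/9319 = 0.21053761.
Var(ȳ) = (1 − 0.21053761)·1966/1962 = 0.78946239·1.0020387 = 0.79107189.
SE(ȳ) = √(0.79107189) = 0.88942.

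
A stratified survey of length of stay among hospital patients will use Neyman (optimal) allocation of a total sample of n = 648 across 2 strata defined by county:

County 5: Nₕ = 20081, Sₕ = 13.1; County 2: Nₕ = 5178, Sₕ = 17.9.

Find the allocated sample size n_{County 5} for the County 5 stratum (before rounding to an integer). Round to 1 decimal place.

479.2

Neyman allocation: nₕ = n·NₕSₕ / Σⱼ NⱼSⱼ.
Σ NⱼSⱼ = 20081·13.1 + 5178·17.9 = 355747.3.
n_{County 5} = 648·20081·13.1 / 355747.3 = 479.2.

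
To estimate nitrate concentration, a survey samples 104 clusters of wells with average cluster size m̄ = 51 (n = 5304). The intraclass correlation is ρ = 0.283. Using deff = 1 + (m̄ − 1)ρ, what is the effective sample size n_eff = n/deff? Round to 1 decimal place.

350.1

deff = 1 + (51 − 1)·0.283 = 1 + 14.15 = 15.15.
n_eff = 5304 / 15.15 = 350.1.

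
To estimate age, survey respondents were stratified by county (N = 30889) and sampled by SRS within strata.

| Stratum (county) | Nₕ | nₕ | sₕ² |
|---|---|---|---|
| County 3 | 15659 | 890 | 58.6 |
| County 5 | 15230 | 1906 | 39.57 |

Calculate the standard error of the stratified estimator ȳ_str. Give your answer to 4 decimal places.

0.1427

Var(ȳ_str) = Σₕ Wₕ²(1 − fₕ)sₕ²/nₕ with Wₕ = Nₕ/N, N = 30889.
County 3: Wₕ = 0.50694422; term = 0.50694422²·(1 − 0.05683632)·58.6/890 = 0.015959344.
County 5: Wₕ = 0.49305578; term = 0.49305578²·(1 − 0.12514773)·39.57/1906 = 0.0044153993.
Sum = 0.020374743.
SE = √(0.020374743) = 0.1427.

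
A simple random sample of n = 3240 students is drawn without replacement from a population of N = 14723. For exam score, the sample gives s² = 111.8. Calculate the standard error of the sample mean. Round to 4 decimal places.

Under SRS without replacement, Var(ȳ) = (1 − f)·s²/n with f = n/N = 3240/14723 = 0.22006385.
Var(ȳ) = (1 − 0.22006385)·111.8/3240 = 0.77993615·0.034506173 = 0.026912612.
SE(ȳ) = √(0.026912612) = 0.1641.

0.1641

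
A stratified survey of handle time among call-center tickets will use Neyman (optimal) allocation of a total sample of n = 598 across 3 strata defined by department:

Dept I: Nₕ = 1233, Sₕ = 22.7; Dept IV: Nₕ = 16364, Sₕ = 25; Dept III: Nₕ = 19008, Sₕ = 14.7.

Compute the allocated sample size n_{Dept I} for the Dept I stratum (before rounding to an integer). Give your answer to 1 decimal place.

23.4

Neyman allocation: nₕ = n·NₕSₕ / Σⱼ NⱼSⱼ.
Σ NⱼSⱼ = 1233·22.7 + 16364·25 + 19008·14.7 = 716506.7.
n_{Dept I} = 598·1233·22.7 / 716506.7 = 23.4.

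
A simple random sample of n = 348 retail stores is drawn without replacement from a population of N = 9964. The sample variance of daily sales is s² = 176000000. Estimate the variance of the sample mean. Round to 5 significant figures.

488080

Under SRS without replacement, Var(ȳ) = (1 − f)·s²/n with f = n/N = 348/9964 = 0.03492573.
Var(ȳ) = (1 − 0.03492573)·176000000/348 = 0.96507427·505747.13 = 488083.54.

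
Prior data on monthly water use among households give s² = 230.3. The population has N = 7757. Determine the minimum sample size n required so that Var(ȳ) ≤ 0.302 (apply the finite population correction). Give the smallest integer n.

Without fpc, n₀ = s²/D = 230.3/0.302 = 762.5828.
With fpc, (1 − n/N)·s²/n ≤ D requires n ≥ n₀/(1 + n₀/N) = 762.5828/(1 + 762.5828/7757) = 694.3245.
Rounding up, n = 695.

695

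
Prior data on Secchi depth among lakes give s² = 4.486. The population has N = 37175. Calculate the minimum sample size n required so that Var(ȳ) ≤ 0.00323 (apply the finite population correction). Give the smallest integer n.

1339

Without fpc, n₀ = s²/D = 4.486/0.00323 = 1388.8545.
With fpc, (1 − n/N)·s²/n ≤ D requires n ≥ n₀/(1 + n₀/N) = 1388.8545/(1 + 1388.8545/37175) = 1338.8357.
Rounding up, n = 1339.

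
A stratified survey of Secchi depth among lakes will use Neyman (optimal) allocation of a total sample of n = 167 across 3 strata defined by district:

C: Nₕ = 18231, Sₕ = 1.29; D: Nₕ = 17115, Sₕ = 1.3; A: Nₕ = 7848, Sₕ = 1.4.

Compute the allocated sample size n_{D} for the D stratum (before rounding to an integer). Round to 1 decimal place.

65.5

Neyman allocation: nₕ = n·NₕSₕ / Σⱼ NⱼSⱼ.
Σ NⱼSⱼ = 18231·1.29 + 17115·1.3 + 7848·1.4 = 56754.69.
n_{D} = 167·17115·1.3 / 56754.69 = 65.5.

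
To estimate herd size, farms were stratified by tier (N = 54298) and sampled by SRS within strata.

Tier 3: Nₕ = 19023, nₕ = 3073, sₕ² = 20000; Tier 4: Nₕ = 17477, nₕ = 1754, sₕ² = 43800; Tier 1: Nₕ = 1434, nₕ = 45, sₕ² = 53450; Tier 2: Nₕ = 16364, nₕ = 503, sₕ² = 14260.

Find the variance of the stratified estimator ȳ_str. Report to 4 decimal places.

6.2955

Var(ȳ_str) = Σₕ Wₕ²(1 − fₕ)sₕ²/nₕ with Wₕ = Nₕ/N, N = 54298.
Tier 3: Wₕ = 0.35034440; term = 0.35034440²·(1 − 0.16154129)·20000/3073 = 0.66979124.
Tier 4: Wₕ = 0.32187189; term = 0.32187189²·(1 − 0.10036047)·43800/1754 = 2.3274435.
Tier 1: Wₕ = 0.02640981; term = 0.02640981²·(1 − 0.03138075)·53450/45 = 0.80245175.
Tier 2: Wₕ = 0.30137390; term = 0.30137390²·(1 − 0.03073821)·14260/503 = 2.4957663.
Sum = 6.2954528.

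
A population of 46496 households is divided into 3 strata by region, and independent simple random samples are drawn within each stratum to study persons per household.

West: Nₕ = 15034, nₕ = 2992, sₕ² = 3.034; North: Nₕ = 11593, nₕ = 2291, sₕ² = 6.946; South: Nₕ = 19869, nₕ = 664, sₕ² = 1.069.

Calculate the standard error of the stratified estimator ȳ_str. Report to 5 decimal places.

Var(ȳ_str) = Σₕ Wₕ²(1 − fₕ)sₕ²/nₕ with Wₕ = Nₕ/N, N = 46496.
West: Wₕ = 0.32333964; term = 0.32333964²·(1 − 0.19901556)·3.034/2992 = 8.491726 × 10^-5.
North: Wₕ = 0.24933328; term = 0.24933328²·(1 − 0.19761925)·6.946/2291 = 1.5123443 × 10^-4.
South: Wₕ = 0.42732708; term = 0.42732708²·(1 − 0.03341889)·1.069/664 = 2.8416381 × 10^-4.
Sum = 5.203155 × 10^-4.
SE = √(5.203155 × 10^-4) = 0.02281.

0.02281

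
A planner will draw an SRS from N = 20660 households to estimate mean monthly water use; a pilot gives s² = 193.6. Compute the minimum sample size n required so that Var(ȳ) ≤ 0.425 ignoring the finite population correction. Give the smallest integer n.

456

Without fpc, n₀ = s²/D = 193.6/0.425 = 455.5294.
Rounding up, n = 456.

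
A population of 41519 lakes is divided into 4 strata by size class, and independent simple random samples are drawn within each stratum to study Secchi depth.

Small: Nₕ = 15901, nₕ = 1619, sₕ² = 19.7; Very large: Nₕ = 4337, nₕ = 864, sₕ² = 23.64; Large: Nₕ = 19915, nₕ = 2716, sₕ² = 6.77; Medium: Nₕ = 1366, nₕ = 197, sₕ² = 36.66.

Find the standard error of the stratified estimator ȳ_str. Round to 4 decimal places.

Var(ȳ_str) = Σₕ Wₕ²(1 − fₕ)sₕ²/nₕ with Wₕ = Nₕ/N, N = 41519.
Small: Wₕ = 0.38298129; term = 0.38298129²·(1 − 0.10181750)·19.7/1619 = 0.0016030205.
Very large: Wₕ = 0.10445820; term = 0.10445820²·(1 − 0.19921605)·23.64/864 = 2.39075 × 10^-4.
Large: Wₕ = 0.47965991; term = 0.47965991²·(1 − 0.13637961)·6.77/2716 = 4.9527755 × 10^-4.
Medium: Wₕ = 0.03290060; term = 0.03290060²·(1 − 0.14421669)·36.66/197 = 1.7238429 × 10^-4.
Sum = 0.0025097573.
SE = √(0.0025097573) = 0.0501.

0.0501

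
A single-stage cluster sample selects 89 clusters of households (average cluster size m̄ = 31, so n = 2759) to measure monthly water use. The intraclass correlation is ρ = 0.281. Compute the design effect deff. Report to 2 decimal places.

9.43

deff = 1 + (31 − 1)·0.281 = 1 + 8.43 = 9.43.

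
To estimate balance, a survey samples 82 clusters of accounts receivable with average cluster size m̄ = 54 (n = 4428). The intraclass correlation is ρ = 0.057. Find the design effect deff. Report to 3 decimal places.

deff = 1 + (54 − 1)·0.057 = 1 + 3.021 = 4.021.

4.021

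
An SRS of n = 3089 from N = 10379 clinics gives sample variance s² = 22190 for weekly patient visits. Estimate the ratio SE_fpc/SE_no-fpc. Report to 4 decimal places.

0.8381

f = n/N = 3089/10379 = 0.29762019.
SE_no-fpc = √(s²/n) = 2.6802154; SE_fpc = √((1−f)s²/n) = 2.2462377.
Ratio = √(1−f) = 0.83808103.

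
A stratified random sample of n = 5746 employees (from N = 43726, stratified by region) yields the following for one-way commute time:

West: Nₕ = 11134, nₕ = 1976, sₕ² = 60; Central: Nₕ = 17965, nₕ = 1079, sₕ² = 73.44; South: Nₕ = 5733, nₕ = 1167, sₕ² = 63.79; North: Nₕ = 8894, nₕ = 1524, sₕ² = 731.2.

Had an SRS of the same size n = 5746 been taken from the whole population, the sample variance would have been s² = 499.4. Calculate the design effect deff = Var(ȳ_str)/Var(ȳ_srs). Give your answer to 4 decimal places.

0.3923

Var(ȳ_str) = Σ Wₕ²(1−fₕ)sₕ²/nₕ with Wₕ = Nₕ/43726:
  West: (11134/43726)²·(1−1976/11134)·60/1976 = 0.0016193349
  Central: (17965/43726)²·(1−1079/17965)·73.44/1079 = 0.010799054
  South: (5733/43726)²·(1−1167/5733)·63.79/1167 = 7.4837642 × 10^-4
  North: (8894/43726)²·(1−1524/8894)·731.2/1524 = 0.01644888
  → Var(ȳ_str) = 0.029615645.
Var(ȳ_srs) = (1 − 5746/43726)·499.4/5746 = 0.075491512.
deff = 0.029615645 / 0.075491512 = 0.3923.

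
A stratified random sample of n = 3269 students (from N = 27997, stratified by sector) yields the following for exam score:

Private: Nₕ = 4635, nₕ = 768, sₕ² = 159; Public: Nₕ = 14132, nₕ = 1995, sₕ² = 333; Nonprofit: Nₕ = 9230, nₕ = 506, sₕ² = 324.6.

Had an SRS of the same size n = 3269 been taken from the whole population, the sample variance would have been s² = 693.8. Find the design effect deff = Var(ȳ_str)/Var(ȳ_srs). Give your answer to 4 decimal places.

0.5717

Var(ȳ_str) = Σ Wₕ²(1−fₕ)sₕ²/nₕ with Wₕ = Nₕ/27997:
  Private: (4635/27997)²·(1−768/4635)·159/768 = 0.0047340934
  Public: (14132/27997)²·(1−1995/14132)·333/1995 = 0.03652526
  Nonprofit: (9230/27997)²·(1−506/9230)·324.6/506 = 0.065901054
  → Var(ȳ_str) = 0.10716041.
Var(ȳ_srs) = (1 − 3269/27997)·693.8/3269 = 0.18745493.
deff = 0.10716041 / 0.18745493 = 0.5717.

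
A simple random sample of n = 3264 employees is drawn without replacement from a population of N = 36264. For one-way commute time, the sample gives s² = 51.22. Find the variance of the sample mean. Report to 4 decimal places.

0.0143

Under SRS without replacement, Var(ȳ) = (1 − f)·s²/n with f = n/N = 3264/36264 = 0.09000662.
Var(ȳ) = (1 − 0.09000662)·51.22/3264 = 0.90999338·0.015692402 = 0.014279982.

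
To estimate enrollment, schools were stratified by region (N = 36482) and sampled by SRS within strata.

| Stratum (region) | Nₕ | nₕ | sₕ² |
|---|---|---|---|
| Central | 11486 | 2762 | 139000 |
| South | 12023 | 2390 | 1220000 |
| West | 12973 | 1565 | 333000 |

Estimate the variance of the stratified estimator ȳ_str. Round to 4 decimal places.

71.8694

Var(ȳ_str) = Σₕ Wₕ²(1 − fₕ)sₕ²/nₕ with Wₕ = Nₕ/N, N = 36482.
Central: Wₕ = 0.31484020; term = 0.31484020²·(1 − 0.24046666)·139000/2762 = 3.7889451.
South: Wₕ = 0.32955978; term = 0.32955978²·(1 − 0.19878566)·1220000/2390 = 44.420052.
West: Wₕ = 0.35560002; term = 0.35560002²·(1 − 0.12063517)·333000/1565 = 23.660425.
Sum = 71.869422.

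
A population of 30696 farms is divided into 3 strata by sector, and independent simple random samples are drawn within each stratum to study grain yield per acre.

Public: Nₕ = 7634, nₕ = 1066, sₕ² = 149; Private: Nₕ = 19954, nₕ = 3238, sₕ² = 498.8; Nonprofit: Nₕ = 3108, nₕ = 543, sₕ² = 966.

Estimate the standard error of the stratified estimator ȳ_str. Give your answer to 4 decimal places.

0.2775

Var(ȳ_str) = Σₕ Wₕ²(1 − fₕ)sₕ²/nₕ with Wₕ = Nₕ/N, N = 30696.
Public: Wₕ = 0.24869690; term = 0.24869690²·(1 − 0.13963846)·149/1066 = 0.0074379078.
Private: Wₕ = 0.65005212; term = 0.65005212²·(1 − 0.16227323)·498.8/3238 = 0.054531615.
Nonprofit: Wₕ = 0.10125098; term = 0.10125098²·(1 − 0.17471042)·966/543 = 0.01505158.
Sum = 0.077021103.
SE = √(0.077021103) = 0.2775.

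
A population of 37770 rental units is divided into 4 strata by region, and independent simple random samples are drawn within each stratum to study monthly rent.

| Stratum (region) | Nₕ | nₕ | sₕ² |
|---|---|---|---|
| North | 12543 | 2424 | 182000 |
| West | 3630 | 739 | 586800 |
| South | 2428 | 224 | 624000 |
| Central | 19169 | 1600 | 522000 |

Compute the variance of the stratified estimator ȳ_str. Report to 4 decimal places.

99.9910

Var(ȳ_str) = Σₕ Wₕ²(1 − fₕ)sₕ²/nₕ with Wₕ = Nₕ/N, N = 37770.
North: Wₕ = 0.33208896; term = 0.33208896²·(1 − 0.19325520)·182000/2424 = 6.6801132.
West: Wₕ = 0.09610802; term = 0.09610802²·(1 − 0.20358127)·586800/739 = 5.8412583.
South: Wₕ = 0.06428382; term = 0.06428382²·(1 − 0.09225700)·624000/224 = 10.449677.
Central: Wₕ = 0.50751920; term = 0.50751920²·(1 − 0.08346810)·522000/1600 = 77.019918.
Sum = 99.990967.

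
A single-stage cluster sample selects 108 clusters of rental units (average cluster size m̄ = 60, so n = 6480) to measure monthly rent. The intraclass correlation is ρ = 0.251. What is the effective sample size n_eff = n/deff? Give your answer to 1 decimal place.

409.9

deff = 1 + (60 − 1)·0.251 = 1 + 14.809 = 15.809.
n_eff = 6480 / 15.809 = 409.9.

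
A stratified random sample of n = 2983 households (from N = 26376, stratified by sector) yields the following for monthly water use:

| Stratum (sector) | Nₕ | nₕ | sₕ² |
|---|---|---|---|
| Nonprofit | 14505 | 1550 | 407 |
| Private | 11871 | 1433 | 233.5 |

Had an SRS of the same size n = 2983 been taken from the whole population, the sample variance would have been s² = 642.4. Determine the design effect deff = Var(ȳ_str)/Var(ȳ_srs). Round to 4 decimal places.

Var(ȳ_str) = Σ Wₕ²(1−fₕ)sₕ²/nₕ with Wₕ = Nₕ/26376:
  Nonprofit: (14505/26376)²·(1−1550/14505)·407/1550 = 0.070925106
  Private: (11871/26376)²·(1−1433/11871)·233.5/1433 = 0.029022006
  → Var(ȳ_str) = 0.099947112.
Var(ȳ_srs) = (1 − 2983/26376)·642.4/2983 = 0.1909982.
deff = 0.099947112 / 0.1909982 = 0.5233.

0.5233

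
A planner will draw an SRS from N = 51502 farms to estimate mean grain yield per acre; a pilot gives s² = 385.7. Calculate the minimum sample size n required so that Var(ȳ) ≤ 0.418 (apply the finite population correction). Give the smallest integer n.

907

Without fpc, n₀ = s²/D = 385.7/0.418 = 922.7273.
With fpc, (1 − n/N)·s²/n ≤ D requires n ≥ n₀/(1 + n₀/N) = 922.7273/(1 + 922.7273/51502) = 906.4864.
Rounding up, n = 907.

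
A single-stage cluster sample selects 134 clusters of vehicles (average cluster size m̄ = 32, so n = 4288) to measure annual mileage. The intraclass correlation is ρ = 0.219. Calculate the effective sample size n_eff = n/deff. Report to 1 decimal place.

deff = 1 + (32 − 1)·0.219 = 1 + 6.789 = 7.789.
n_eff = 4288 / 7.789 = 550.5.

550.5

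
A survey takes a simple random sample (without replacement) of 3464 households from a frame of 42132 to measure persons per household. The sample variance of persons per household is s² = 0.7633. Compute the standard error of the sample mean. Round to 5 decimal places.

Under SRS without replacement, Var(ȳ) = (1 − f)·s²/n with f = n/N = 3464/42132 = 0.08221779.
Var(ȳ) = (1 − 0.08221779)·0.7633/3464 = 0.91778221·2.2035219 × 10^-4 = 2.0223532 × 10^-4.
SE(ȳ) = √(2.0223532 × 10^-4) = 0.01422.

0.01422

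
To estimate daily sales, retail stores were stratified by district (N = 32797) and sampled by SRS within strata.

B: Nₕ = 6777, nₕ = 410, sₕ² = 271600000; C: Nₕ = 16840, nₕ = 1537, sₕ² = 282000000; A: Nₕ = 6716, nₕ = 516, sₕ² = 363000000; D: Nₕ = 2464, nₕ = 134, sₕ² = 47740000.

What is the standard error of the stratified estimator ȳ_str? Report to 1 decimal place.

315.7

Var(ȳ_str) = Σₕ Wₕ²(1 − fₕ)sₕ²/nₕ with Wₕ = Nₕ/N, N = 32797.
B: Wₕ = 0.20663475; term = 0.20663475²·(1 − 0.06049875)·271600000/410 = 26573.576.
C: Wₕ = 0.51346160; term = 0.51346160²·(1 − 0.09127078)·282000000/1537 = 43956.759.
A: Wₕ = 0.20477483; term = 0.20477483²·(1 − 0.07683145)·363000000/516 = 27232.723.
D: Wₕ = 0.07512882; term = 0.07512882²·(1 − 0.05438312)·47740000/134 = 1901.5423.
Sum = 99664.6.
SE = √(99664.6) = 315.7.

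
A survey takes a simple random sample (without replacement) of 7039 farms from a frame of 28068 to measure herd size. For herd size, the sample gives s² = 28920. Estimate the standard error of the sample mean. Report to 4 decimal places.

1.7545

Under SRS without replacement, Var(ȳ) = (1 − f)·s²/n with f = n/N = 7039/28068 = 0.25078381.
Var(ȳ) = (1 − 0.25078381)·28920/7039 = 0.74921619·4.1085381 = 3.0781833.
SE(ȳ) = √(3.0781833) = 1.7545.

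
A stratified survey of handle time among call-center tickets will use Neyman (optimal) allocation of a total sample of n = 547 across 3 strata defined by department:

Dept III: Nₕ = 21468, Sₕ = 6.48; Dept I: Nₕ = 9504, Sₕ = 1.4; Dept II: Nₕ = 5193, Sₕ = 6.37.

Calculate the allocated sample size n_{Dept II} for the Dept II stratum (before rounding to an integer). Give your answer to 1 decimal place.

97.5

Neyman allocation: nₕ = n·NₕSₕ / Σⱼ NⱼSⱼ.
Σ NⱼSⱼ = 21468·6.48 + 9504·1.4 + 5193·6.37 = 185497.65.
n_{Dept II} = 547·5193·6.37 / 185497.65 = 97.5.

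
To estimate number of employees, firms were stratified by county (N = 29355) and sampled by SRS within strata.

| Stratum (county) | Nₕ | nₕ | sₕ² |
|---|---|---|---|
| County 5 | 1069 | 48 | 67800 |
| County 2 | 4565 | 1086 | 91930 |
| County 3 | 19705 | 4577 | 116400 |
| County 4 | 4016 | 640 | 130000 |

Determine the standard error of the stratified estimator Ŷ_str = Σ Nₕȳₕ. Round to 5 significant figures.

114980

Var(Ŷ_str) = Σₕ Nₕ²(1 − fₕ)sₕ²/nₕ.
County 5: 1069²·(1 − 48/1069)·67800/48 = 1.5416717 × 10^9.
County 2: 4565²·(1 − 1086/4565)·91930/1086 = 1.3443819 × 10^9.
County 3: 19705²·(1 − 4577/19705)·116400/4577 = 7.5810616 × 10^9.
County 4: 4016²·(1 − 640/4016)·130000/640 = 2.753972 × 10^9.
Sum = 1.3221087 × 10^10.
SE = √(1.3221087 × 10^10) = 114980.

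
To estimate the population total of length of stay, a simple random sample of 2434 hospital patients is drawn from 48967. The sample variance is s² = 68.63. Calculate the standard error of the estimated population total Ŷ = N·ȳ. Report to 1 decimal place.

8015.5

Var(Ŷ) = N²·Var(ȳ) = N²·(1 − n/N)·s²/n.
f = 2434/48967 = 0.04970695; Var(ȳ) = 0.95029305·68.63/2434 = 0.026794828.
Var(Ŷ) = 48967² · 0.026794828 = 6.4247757 × 10^7.
SE(Ŷ) = √(6.4247757 × 10^7) = 8015.5.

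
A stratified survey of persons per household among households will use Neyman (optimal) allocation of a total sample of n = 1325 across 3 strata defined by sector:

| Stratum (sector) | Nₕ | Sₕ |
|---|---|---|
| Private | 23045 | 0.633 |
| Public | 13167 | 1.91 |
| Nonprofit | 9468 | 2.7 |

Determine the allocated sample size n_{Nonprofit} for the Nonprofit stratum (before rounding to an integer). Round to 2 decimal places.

518.71

Neyman allocation: nₕ = n·NₕSₕ / Σⱼ NⱼSⱼ.
Σ NⱼSⱼ = 23045·0.633 + 13167·1.91 + 9468·2.7 = 65300.055.
n_{Nonprofit} = 1325·9468·2.7 / 65300.055 = 518.71.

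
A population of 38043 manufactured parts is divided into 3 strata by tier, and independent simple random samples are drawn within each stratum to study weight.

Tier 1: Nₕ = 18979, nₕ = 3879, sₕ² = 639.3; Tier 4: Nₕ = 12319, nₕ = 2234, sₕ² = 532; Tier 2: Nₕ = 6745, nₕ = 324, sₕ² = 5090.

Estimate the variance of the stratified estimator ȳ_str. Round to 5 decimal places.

Var(ȳ_str) = Σₕ Wₕ²(1 − fₕ)sₕ²/nₕ with Wₕ = Nₕ/N, N = 38043.
Tier 1: Wₕ = 0.49888284; term = 0.49888284²·(1 − 0.20438379)·639.3/3879 = 0.032635155.
Tier 4: Wₕ = 0.32381779; term = 0.32381779²·(1 − 0.18134589)·532/2234 = 0.020442326.
Tier 2: Wₕ = 0.17729937; term = 0.17729937²·(1 − 0.04803558)·5090/324 = 0.47011908.
Sum = 0.52319656.

0.52320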